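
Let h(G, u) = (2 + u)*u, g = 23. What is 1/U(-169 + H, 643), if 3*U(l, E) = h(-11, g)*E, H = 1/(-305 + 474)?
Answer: 3/369725 ≈ 8.1141e-6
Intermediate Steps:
H = 1/169 ≈ 0.0059172
h(G, u) = u*(2 + u)
U(l, E) = 575*E/3 (U(l, E) = ((23*(2 + 23))*E)/3 = ((23*25)*E)/3 = (575*E)/3 = 575*E/3)
1/U(-169 + H, 643) = 1/((575/3)*643) = 1/(369725/3) = 3/369725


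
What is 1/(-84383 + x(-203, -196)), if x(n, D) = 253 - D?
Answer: -1/83934 ≈ -1.1914e-5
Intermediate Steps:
1/(-84383 + x(-203, -196)) = 1/(-84383 + (253 - 1*(-196))) = 1/(-84383 + (253 + 196)) = 1/(-84383 + 449) = 1/(-83934) = -1/83934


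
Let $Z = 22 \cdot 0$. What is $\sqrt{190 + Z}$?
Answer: $\sqrt{190} \approx 13.784$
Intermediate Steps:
$Z = 0$
$\sqrt{190 + Z} = \sqrt{190 + 0} = \sqrt{190}$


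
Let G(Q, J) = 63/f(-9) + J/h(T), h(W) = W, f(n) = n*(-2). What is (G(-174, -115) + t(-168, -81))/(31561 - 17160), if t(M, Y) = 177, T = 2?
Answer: 123/14401 ≈ 0.0085411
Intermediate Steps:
f(n) = -2*n
G(Q, J) = 7/2 + J/2 (G(Q, J) = 63/((-2*(-9))) + J/2 = 63/18 + J*(½) = 63*(1/18) + J/2 = 7/2 + J/2)
(G(-174, -115) + t(-168, -81))/(31561 - 17160) = ((7/2 + (½)*(-115)) + 177)/(31561 - 17160) = ((7/2 - 115/2) + 177)/14401 = (-54 + 177)*(1/14401) = 123*(1/14401) = 123/14401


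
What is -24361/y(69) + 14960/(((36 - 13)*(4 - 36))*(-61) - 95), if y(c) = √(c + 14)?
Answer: 14960/44801 - 24361*√83/83 ≈ -2673.6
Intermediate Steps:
y(c) = √(14 + c)
-24361/y(69) + 14960/(((36 - 13)*(4 - 36))*(-61) - 95) = -24361/√(14 + 69) + 14960/(((36 - 13)*(4 - 36))*(-61) - 95) = -24361*√83/83 + 14960/((23*(-32))*(-61) - 95) = -24361*√83/83 + 14960/(-736*(-61) - 95) = -24361*√83/83 + 14960/(44896 - 95) = -24361*√83/83 + 14960/44801 = 14960/44801 - 24361*√83/83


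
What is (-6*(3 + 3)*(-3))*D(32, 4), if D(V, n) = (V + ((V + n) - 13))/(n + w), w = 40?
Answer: 135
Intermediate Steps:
D(V, n) = (-13 + n + 2*V)/(40 + n) (D(V, n) = (V + ((V + n) - 13))/(n + 40) = (V + (-13 + V + n))/(40 + n) = (-13 + n + 2*V)/(40 + n))
(-6*(3 + 3)*(-3))*D(32, 4) = (-6*(3 + 3)*(-3))*((-13 + 4 + 2*32)/(40 + 4)) = (-36*(-3))*((-13 + 4 + 64)/44) = (-6*(-18))*((1/44)*55) = 108*(5/4) = 135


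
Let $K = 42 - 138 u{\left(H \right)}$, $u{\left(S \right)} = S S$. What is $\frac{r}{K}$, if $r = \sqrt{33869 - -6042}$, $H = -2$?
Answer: $- \frac{\sqrt{39911}}{510} \approx -0.39172$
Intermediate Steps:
$u{\left(S \right)} = S^{2}$
$K = -510$ ($K = 42 - 138 \left(-2\right)^{2} = 42 - 552 = -510$)
$r = \sqrt{39911}$ ($r = \sqrt{33869 + \left(6083 - 41\right)} = \sqrt{33869 + 6042} = \sqrt{39911} \approx 199.78$)
$\frac{r}{K} = \frac{\sqrt{39911}}{-510} = \sqrt{39911} \left(- \frac{1}{510}\right) = - \frac{\sqrt{39911}}{510}$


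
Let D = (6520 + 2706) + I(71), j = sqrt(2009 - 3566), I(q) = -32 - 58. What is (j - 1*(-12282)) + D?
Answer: 21418 + 3*I*sqrt(173) ≈ 21418.0 + 39.459*I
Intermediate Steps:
I(q) = -90
j = 3*I*sqrt(173) (j = sqrt(-1557) = 3*I*sqrt(173) ≈ 39.459*I)
D = 9136 (D = (6520 + 2706) - 90 = 9226 - 90 = 9136)
(j - 1*(-12282)) + D = (3*I*sqrt(173) - 1*(-12282)) + 9136 = (3*I*sqrt(173) + 12282) + 9136 = (12282 + 3*I*sqrt(173)) + 9136 = 21418 + 3*I*sqrt(173)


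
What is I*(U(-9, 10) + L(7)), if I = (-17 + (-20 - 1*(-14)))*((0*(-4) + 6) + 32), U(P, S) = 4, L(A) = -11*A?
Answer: 63802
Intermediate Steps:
I = -874 (I = (-17 + (-20 + 14))*((0 + 6) + 32) = (-17 - 6)*(6 + 32) = -23*38 = -874)
I*(U(-9, 10) + L(7)) = -874*(4 - 11*7) = -874*(4 - 77) = -874*(-73) = 63802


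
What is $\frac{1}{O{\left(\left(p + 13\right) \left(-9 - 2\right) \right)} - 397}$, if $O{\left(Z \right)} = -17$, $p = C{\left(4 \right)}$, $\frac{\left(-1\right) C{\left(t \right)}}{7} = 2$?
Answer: $- \frac{1}{414} \approx -0.0024155$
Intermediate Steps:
$C{\left(t \right)} = -14$ ($C{\left(t \right)} = \left(-7\right) 2 = -14$)
$p = -14$
$\frac{1}{O{\left(\left(p + 13\right) \left(-9 - 2\right) \right)} - 397} = \frac{1}{-17 - 397} = \frac{1}{-414} = - \frac{1}{414}$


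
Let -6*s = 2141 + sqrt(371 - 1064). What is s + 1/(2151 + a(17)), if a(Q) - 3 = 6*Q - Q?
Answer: -4793693/13434 - I*sqrt(77)/2 ≈ -356.83 - 4.3875*I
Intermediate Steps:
a(Q) = 3 + 5*Q (a(Q) = 3 + (6*Q - Q) = 3 + 5*Q)
s = -2141/6 - I*sqrt(77)/2 (s = -(2141 + sqrt(371 - 1064))/6 = -(2141 + sqrt(-693))/6 = -(2141 + 3*I*sqrt(77))/6 = -2141/6 - I*sqrt(77)/2 ≈ -356.83 - 4.3875*I)
s + 1/(2151 + a(17)) = (-2141/6 - I*sqrt(77)/2) + 1/(2151 + (3 + 5*17)) = (-2141/6 - I*sqrt(77)/2) + 1/(2151 + (3 + 85)) = (-2141/6 - I*sqrt(77)/2) + 1/(2151 + 88) = (-2141/6 - I*sqrt(77)/2) + 1/2239 = -4793693/13434 - I*sqrt(77)/2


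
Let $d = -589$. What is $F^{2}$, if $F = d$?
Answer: $346921$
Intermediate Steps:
$F = -589$
$F^{2} = \left(-589\right)^{2} = 346921$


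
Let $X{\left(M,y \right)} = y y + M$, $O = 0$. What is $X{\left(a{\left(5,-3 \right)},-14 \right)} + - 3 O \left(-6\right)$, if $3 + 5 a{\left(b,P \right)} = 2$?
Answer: $\frac{979}{5} \approx 195.8$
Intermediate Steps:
$a{\left(b,P \right)} = - \frac{1}{5}$ ($a{\left(b,P \right)} = - \frac{3}{5} + \frac{1}{5} \cdot 2 = - \frac{3}{5} + \frac{2}{5} = - \frac{1}{5}$)
$X{\left(M,y \right)} = M + y^{2}$ ($X{\left(M,y \right)} = y^{2} + M = M + y^{2}$)
$X{\left(a{\left(5,-3 \right)},-14 \right)} + - 3 O \left(-6\right) = \left(- \frac{1}{5} + \left(-14\right)^{2}\right) + \left(-3\right) 0 \left(-6\right) = \left(- \frac{1}{5} + 196\right) + 0 \left(-6\right) = \frac{979}{5} + 0 = \frac{979}{5}$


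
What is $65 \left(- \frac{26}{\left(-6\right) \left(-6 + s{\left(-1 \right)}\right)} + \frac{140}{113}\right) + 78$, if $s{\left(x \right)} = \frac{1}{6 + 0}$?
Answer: $\frac{87204}{791} \approx 110.25$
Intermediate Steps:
$s{\left(x \right)} = \frac{1}{6}$
$65 \left(- \frac{26}{\left(-6\right) \left(-6 + s{\left(-1 \right)}\right)} + \frac{140}{113}\right) + 78 = 65 \left(- \frac{26}{\left(-6\right) \left(-6 + \frac{1}{6}\right)} + \frac{140}{113}\right) + 78 = 65 \left(- \frac{26}{\left(-6\right) \left(- \frac{35}{6}\right)} + 140 \cdot \frac{1}{113}\right) + 78 = 65 \left(- \frac{26}{35} + \frac{140}{113}\right) + 78 = 65 \cdot \frac{1962}{3955} + 78 = \frac{25506}{791} + 78 = \frac{87204}{791}$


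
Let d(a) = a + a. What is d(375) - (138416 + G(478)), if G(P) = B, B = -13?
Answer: -137653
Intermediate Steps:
d(a) = 2*a
G(P) = -13
d(375) - (138416 + G(478)) = 2*375 - (138416 - 13) = 750 - 1*138403 = 750 - 138403 = -137653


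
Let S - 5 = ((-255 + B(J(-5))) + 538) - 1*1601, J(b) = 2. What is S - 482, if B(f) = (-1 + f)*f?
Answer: -1793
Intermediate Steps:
B(f) = f*(-1 + f)
S = -1311 (S = 5 + (((-255 + 2*(-1 + 2)) + 538) - 1*1601) = 5 + (((-255 + 2*1) + 538) - 1601) = 5 + (((-255 + 2) + 538) - 1601) = 5 + ((-253 + 538) - 1601) = 5 + (285 - 1601) = 5 - 1316 = -1311)
S - 482 = -1311 - 482 = -1793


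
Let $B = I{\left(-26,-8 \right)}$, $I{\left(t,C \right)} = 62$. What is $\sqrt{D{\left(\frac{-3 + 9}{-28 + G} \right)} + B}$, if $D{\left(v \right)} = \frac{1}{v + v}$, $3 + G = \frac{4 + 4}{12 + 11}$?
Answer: $\frac{\sqrt{125787}}{46} \approx 7.7101$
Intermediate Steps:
$B = 62$
$G = - \frac{61}{23}$ ($G = -3 + \frac{4 + 4}{12 + 11} = -3 + \frac{8}{23} = - \frac{61}{23} \approx -2.6522$)
$D{\left(v \right)} = \frac{1}{2 v}$
$\sqrt{D{\left(\frac{-3 + 9}{-28 + G} \right)} + B} = \sqrt{\frac{1}{2 \frac{-3 + 9}{-28 - \frac{61}{23}}} + 62} = \sqrt{\frac{1}{2 \frac{6}{- \frac{705}{23}}} + 62} = \sqrt{\frac{1}{2 \cdot 6 \left(- \frac{23}{705}\right)} + 62} = \sqrt{\frac{1}{2 \left(- \frac{46}{235}\right)} + 62} = \sqrt{\frac{1}{2} \left(- \frac{235}{46}\right) + 62} = \sqrt{- \frac{235}{92} + 62} = \sqrt{\frac{5469}{92}} = \frac{\sqrt{125787}}{46}$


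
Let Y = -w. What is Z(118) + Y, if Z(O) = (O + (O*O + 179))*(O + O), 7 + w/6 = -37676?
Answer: 3582254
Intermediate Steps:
w = -226098 (w = -42 + 6*(-37676) = -42 - 226056 = -226098)
Z(O) = 2*O*(179 + O + O²) (Z(O) = (O + (O² + 179))*(2*O) = (O + (179 + O²))*(2*O) = (179 + O + O²)*(2*O) = 2*O*(179 + O + O²))
Y = 226098 (Y = -1*(-226098) = 226098)
Z(118) + Y = 2*118*(179 + 118 + 118²) + 226098 = 2*118*(179 + 118 + 13924) + 226098 = 2*118*14221 + 226098 = 3356156 + 226098 = 3582254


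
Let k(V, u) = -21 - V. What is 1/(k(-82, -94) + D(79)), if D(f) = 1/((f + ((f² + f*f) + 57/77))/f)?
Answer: 967254/59008577 ≈ 0.016392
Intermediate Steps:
D(f) = f/(57/77 + f + 2*f²) (D(f) = 1/((f + ((f² + f²) + 57*(1/77)))/f) = 1/((f + (2*f² + 57/77))/f) = 1/((f + (57/77 + 2*f²))/f) = 1/((57/77 + f + 2*f²)/f) = f/(57/77 + f + 2*f²))
1/(k(-82, -94) + D(79)) = 1/((-21 - 1*(-82)) + 77*79/(57 + 77*79 + 154*79²)) = 1/((-21 + 82) + 77*79/(57 + 6083 + 154*6241)) = 1/(61 + 77*79/(57 + 6083 + 961114)) = 1/(61 + 77*79/967254) = 1/(61 + 77*79*(1/967254)) = 1/(61 + 6083/967254) = 1/(59008577/967254) = 967254/59008577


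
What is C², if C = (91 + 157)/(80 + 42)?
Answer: 15376/3721 ≈ 4.1322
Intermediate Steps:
C = 124/61 (C = 248/122 = 248*(1/122) = 124/61 ≈ 2.0328)
C² = (124/61)² = 15376/3721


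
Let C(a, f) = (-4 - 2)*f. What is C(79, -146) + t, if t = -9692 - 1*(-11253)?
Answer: 2437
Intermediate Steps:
C(a, f) = -6*f
t = 1561 (t = -9692 + 11253 = 1561)
C(79, -146) + t = -6*(-146) + 1561 = 876 + 1561 = 2437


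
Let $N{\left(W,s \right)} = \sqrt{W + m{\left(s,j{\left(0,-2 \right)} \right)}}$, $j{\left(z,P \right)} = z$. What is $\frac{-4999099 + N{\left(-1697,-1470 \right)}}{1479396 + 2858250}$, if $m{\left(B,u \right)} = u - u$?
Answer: $- \frac{4999099}{4337646} + \frac{i \sqrt{1697}}{4337646} \approx -1.1525 + 9.497 \cdot 10^{-6} i$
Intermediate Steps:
$m{\left(B,u \right)} = 0$
$N{\left(W,s \right)} = \sqrt{W}$ ($N{\left(W,s \right)} = \sqrt{W + 0} = \sqrt{W}$)
$\frac{-4999099 + N{\left(-1697,-1470 \right)}}{1479396 + 2858250} = \frac{-4999099 + \sqrt{-1697}}{1479396 + 2858250} = \frac{-4999099 + i \sqrt{1697}}{4337646} = \left(-4999099 + i \sqrt{1697}\right) \frac{1}{4337646} = - \frac{4999099}{4337646} + \frac{i \sqrt{1697}}{4337646}$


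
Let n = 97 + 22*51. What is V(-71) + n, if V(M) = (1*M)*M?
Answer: 6260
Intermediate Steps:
n = 1219 (n = 97 + 1122 = 1219)
V(M) = M² (V(M) = M*M = M²)
V(-71) + n = (-71)² + 1219 = 5041 + 1219 = 6260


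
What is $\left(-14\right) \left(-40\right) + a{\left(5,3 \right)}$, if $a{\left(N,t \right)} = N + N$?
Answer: $570$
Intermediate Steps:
$a{\left(N,t \right)} = 2 N$
$\left(-14\right) \left(-40\right) + a{\left(5,3 \right)} = \left(-14\right) \left(-40\right) + 2 \cdot 5 = 560 + 10 = 570$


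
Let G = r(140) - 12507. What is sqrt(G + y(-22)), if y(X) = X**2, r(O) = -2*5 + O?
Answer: I*sqrt(11893) ≈ 109.06*I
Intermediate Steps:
r(O) = -10 + O
G = -12377 (G = (-10 + 140) - 12507 = 130 - 12507 = -12377)
sqrt(G + y(-22)) = sqrt(-12377 + (-22)**2) = sqrt(-12377 + 484) = sqrt(-11893) = I*sqrt(11893)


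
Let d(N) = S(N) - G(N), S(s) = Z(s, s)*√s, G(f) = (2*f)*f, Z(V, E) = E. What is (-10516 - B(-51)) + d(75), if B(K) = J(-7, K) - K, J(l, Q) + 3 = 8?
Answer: -21822 + 375*√3 ≈ -21172.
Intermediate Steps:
G(f) = 2*f²
J(l, Q) = 5 (J(l, Q) = -3 + 8 = 5)
S(s) = s^(3/2) (S(s) = s*√s = s^(3/2))
B(K) = 5 - K
d(N) = N^(3/2) - 2*N²
(-10516 - B(-51)) + d(75) = (-10516 - (5 - 1*(-51))) + (75^(3/2) - 2*75²) = (-10516 - (5 + 51)) + (375*√3 - 2*5625) = (-10516 - 1*56) + (375*√3 - 11250) = (-10516 - 56) + (-11250 + 375*√3) = -10572 + (-11250 + 375*√3) = -21822 + 375*√3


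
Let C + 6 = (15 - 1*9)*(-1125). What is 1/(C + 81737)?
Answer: 1/74981 ≈ 1.3337e-5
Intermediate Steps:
C = -6756 (C = -6 + (15 - 1*9)*(-1125) = -6 + (15 - 9)*(-1125) = -6 + 6*(-1125) = -6 - 6750 = -6756)
1/(C + 81737) = 1/(-6756 + 81737) = 1/74981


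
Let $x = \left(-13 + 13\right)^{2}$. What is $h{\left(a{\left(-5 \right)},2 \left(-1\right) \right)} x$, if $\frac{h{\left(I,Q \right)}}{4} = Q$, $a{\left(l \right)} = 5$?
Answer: $0$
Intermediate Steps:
$h{\left(I,Q \right)} = 4 Q$
$x = 0$ ($x = 0^{2} = 0$)
$h{\left(a{\left(-5 \right)},2 \left(-1\right) \right)} x = 4 \cdot 2 \left(-1\right) 0 = 4 \left(-2\right) 0 = \left(-8\right) 0 = 0$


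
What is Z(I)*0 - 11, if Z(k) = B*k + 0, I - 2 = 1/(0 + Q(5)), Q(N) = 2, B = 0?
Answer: -11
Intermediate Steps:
I = 5/2 (I = 2 + 1/(0 + 2) = 2 + 1/2 = 2 + ½ = 5/2 ≈ 2.5000)
Z(k) = 0 (Z(k) = 0*k + 0 = 0 + 0 = 0)
Z(I)*0 - 11 = 0*0 - 11 = 0 - 11 = -11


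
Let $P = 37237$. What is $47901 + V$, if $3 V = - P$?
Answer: $\frac{106466}{3} \approx 35489.0$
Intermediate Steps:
$V = - \frac{37237}{3}$ ($V = \frac{\left(-1\right) 37237}{3} = \frac{1}{3} \left(-37237\right) = - \frac{37237}{3} \approx -12412.0$)
$47901 + V = 47901 - \frac{37237}{3} = \frac{106466}{3}$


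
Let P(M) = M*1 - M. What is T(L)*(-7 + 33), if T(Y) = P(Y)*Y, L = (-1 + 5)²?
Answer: 0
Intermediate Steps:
P(M) = 0 (P(M) = M - M = 0)
L = 16 (L = 4² = 16)
T(Y) = 0 (T(Y) = 0*Y = 0)
T(L)*(-7 + 33) = 0*(-7 + 33) = 0*26 = 0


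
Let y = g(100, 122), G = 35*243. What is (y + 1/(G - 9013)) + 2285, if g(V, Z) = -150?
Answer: 1084579/508 ≈ 2135.0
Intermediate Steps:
G = 8505
y = -150
(y + 1/(G - 9013)) + 2285 = (-150 + 1/(8505 - 9013)) + 2285 = (-150 + 1/(-508)) + 2285 = (-150 - 1/508) + 2285 = -76201/508 + 2285 = 1084579/508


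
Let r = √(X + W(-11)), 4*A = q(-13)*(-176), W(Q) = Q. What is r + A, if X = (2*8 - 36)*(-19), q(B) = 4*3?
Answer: -528 + 3*√41 ≈ -508.79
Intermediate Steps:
q(B) = 12
X = 380 (X = (16 - 36)*(-19) = -20*(-19) = 380)
A = -528 (A = (12*(-176))/4 = (¼)*(-2112) = -528)
r = 3*√41 (r = √(380 - 11) = √369 = 3*√41 ≈ 19.209)
r + A = 3*√41 - 528 = -528 + 3*√41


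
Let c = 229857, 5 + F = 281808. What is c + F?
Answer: 511660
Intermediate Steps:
F = 281803 (F = -5 + 281808 = 281803)
c + F = 229857 + 281803 = 511660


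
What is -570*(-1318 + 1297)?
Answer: 11970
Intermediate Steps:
-570*(-1318 + 1297) = -570*(-21) = 11970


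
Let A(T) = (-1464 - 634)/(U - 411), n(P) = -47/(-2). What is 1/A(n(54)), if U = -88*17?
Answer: 1907/2098 ≈ 0.90896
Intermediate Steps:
n(P) = 47/2 (n(P) = -47*(-½) = 47/2)
U = -1496
A(T) = 2098/1907 (A(T) = (-1464 - 634)/(-1496 - 411) = -2098/(-1907) = -2098*(-1/1907) = 2098/1907)
1/A(n(54)) = 1/(2098/1907) = 1907/2098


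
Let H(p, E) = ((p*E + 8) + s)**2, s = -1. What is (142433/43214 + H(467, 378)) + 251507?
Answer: 1346727647211977/43214 ≈ 3.1164e+10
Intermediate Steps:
H(p, E) = (7 + E*p)**2 (H(p, E) = ((p*E + 8) - 1)**2 = ((E*p + 8) - 1)**2 = ((8 + E*p) - 1)**2 = (7 + E*p)**2)
(142433/43214 + H(467, 378)) + 251507 = (142433/43214 + (7 + 378*467)**2) + 251507 = (142433*(1/43214) + (7 + 176526)**2) + 251507 = (142433/43214 + 176533**2) + 251507 = (142433/43214 + 31163900089) + 251507 = 1346716778588479/43214 + 251507 = 1346727647211977/43214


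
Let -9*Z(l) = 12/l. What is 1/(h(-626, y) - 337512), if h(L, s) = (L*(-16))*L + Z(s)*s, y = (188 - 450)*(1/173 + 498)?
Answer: -3/19822588 ≈ -1.5134e-7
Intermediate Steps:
Z(l) = -4/(3*l)
y = -22572610/173 (y = -262*(1/173 + 498) = -262*86155/173 = -22572610/173 ≈ -1.3048e+5)
h(L, s) = -4/3 - 16*L**2 (h(L, s) = (L*(-16))*L + (-4/(3*s))*s = (-16*L)*L - 4/3 = -16*L**2 - 4/3 = -4/3 - 16*L**2)
1/(h(-626, y) - 337512) = 1/((-4/3 - 16*(-626)**2) - 337512) = 1/((-4/3 - 16*391876) - 337512) = 1/((-4/3 - 6270016) - 337512) = 1/(-18810052/3 - 337512) = 1/(-19822588/3) = -3/19822588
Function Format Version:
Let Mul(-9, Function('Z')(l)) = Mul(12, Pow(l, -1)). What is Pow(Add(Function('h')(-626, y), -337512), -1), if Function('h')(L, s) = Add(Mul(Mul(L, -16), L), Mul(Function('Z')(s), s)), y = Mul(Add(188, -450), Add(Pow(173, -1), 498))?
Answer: Rational(-3, 19822588) ≈ -1.5134e-7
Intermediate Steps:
Function('Z')(l) = Mul(Rational(-4, 3), Pow(l, -1)) (Function('Z')(l) = Mul(Rational(-1, 9), Mul(12, Pow(l, -1))) = Mul(Rational(-4, 3), Pow(l, -1)))
y = Rational(-22572610, 173) (y = Mul(-262, Add(Rational(1, 173), 498)) = Mul(-262, Rational(86155, 173)) = Rational(-22572610, 173) ≈ -1.3048e+5)
Function('h')(L, s) = Add(Rational(-4, 3), Mul(-16, Pow(L, 2))) (Function('h')(L, s) = Add(Mul(Mul(L, -16), L), Mul(Mul(Rational(-4, 3), Pow(s, -1)), s)) = Add(Mul(Mul(-16, L), L), Rational(-4, 3)) = Add(Mul(-16, Pow(L, 2)), Rational(-4, 3)) = Add(Rational(-4, 3), Mul(-16, Pow(L, 2))))
Pow(Add(Function('h')(-626, y), -337512), -1) = Pow(Add(Add(Rational(-4, 3), Mul(-16, Pow(-626, 2))), -337512), -1) = Pow(Add(Add(Rational(-4, 3), Mul(-16, 391876)), -337512), -1) = Pow(Add(Add(Rational(-4, 3), -6270016), -337512), -1) = Pow(Add(Rational(-18810052, 3), -337512), -1) = Pow(Rational(-19822588, 3), -1) = Rational(-3, 19822588)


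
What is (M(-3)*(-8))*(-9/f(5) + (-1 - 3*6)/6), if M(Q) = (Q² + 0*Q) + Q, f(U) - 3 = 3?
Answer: 224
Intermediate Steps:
f(U) = 6 (f(U) = 3 + 3 = 6)
M(Q) = Q + Q² (M(Q) = (Q² + 0) + Q = Q² + Q = Q + Q²)
(M(-3)*(-8))*(-9/f(5) + (-1 - 3*6)/6) = (-3*(1 - 3)*(-8))*(-9/6 + (-1 - 3*6)/6) = (-3*(-2)*(-8))*(-9*⅙ + (-1 - 1*18)*(⅙)) = (6*(-8))*(-3/2 + (-1 - 18)*(⅙)) = -48*(-3/2 - 19*⅙) = -48*(-3/2 - 19/6) = -48*(-14/3) = 224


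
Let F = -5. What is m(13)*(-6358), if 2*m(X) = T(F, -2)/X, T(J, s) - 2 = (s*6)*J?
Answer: -197098/13 ≈ -15161.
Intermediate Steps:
T(J, s) = 2 + 6*J*s (T(J, s) = 2 + (s*6)*J = 2 + (6*s)*J = 2 + 6*J*s)
m(X) = 31/X (m(X) = ((2 + 6*(-5)*(-2))/X)/2 = ((2 + 60)/X)/2 = (62/X)/2 = 31/X)
m(13)*(-6358) = (31/13)*(-6358) = -197098/13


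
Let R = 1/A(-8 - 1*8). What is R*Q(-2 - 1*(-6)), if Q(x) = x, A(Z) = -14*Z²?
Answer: -1/896 ≈ -0.0011161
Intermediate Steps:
R = -1/3584 (R = 1/(-14*(-8 - 1*8)²) = 1/(-14*(-8 - 8)²) = 1/(-14*(-16)²) = 1/(-14*256) = 1/(-3584) = -1/3584 ≈ -0.00027902)
R*Q(-2 - 1*(-6)) = -(-2 - 1*(-6))/3584 = -(-2 + 6)/3584 = -1/3584*4 = -1/896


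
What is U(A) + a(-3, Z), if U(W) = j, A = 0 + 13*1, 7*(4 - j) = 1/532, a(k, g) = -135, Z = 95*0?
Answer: -487845/3724 ≈ -131.00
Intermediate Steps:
Z = 0
j = 14895/3724 (j = 4 - ⅐/532 = 4 - ⅐*1/532 = 4 - 1/3724 = 14895/3724 ≈ 3.9997)
A = 13 (A = 0 + 13 = 13)
U(W) = 14895/3724
U(A) + a(-3, Z) = 14895/3724 - 135 = -487845/3724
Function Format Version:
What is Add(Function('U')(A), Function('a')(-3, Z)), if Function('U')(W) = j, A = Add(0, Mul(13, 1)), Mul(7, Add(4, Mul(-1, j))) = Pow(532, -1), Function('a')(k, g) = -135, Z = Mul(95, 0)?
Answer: Rational(-487845, 3724) ≈ -131.00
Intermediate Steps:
Z = 0
j = Rational(14895, 3724) (j = Add(4, Mul(Rational(-1, 7), Pow(532, -1))) = Add(4, Mul(Rational(-1, 7), Rational(1, 532))) = Add(4, Rational(-1, 3724)) = Rational(14895, 3724) ≈ 3.9997)
A = 13 (A = Add(0, 13) = 13)
Function('U')(W) = Rational(14895, 3724)
Add(Function('U')(A), Function('a')(-3, Z)) = Add(Rational(14895, 3724), -135) = Rational(-487845, 3724)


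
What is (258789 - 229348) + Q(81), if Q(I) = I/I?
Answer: 29442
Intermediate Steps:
Q(I) = 1
(258789 - 229348) + Q(81) = (258789 - 229348) + 1 = 29441 + 1 = 29442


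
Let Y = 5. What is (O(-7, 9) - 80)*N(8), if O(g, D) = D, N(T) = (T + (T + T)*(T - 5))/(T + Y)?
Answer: -3976/13 ≈ -305.85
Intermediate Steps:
N(T) = (T + 2*T*(-5 + T))/(5 + T) (N(T) = (T + (T + T)*(T - 5))/(T + 5) = (T + (2*T)*(-5 + T))/(5 + T) = (T + 2*T*(-5 + T))/(5 + T))
(O(-7, 9) - 80)*N(8) = (9 - 80)*(8*(-9 + 2*8)/(5 + 8)) = -568*(-9 + 16)/13 = -568*7/13 = -71*56/13 = -3976/13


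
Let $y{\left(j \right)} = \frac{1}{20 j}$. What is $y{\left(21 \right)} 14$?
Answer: $\frac{1}{30} \approx 0.033333$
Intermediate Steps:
$y{\left(j \right)} = \frac{1}{20 j}$
$y{\left(21 \right)} 14 = \frac{1}{20 \cdot 21} \cdot 14 = \frac{1}{20} \cdot \frac{1}{21} \cdot 14 = \frac{1}{420} \cdot 14 = \frac{1}{30}$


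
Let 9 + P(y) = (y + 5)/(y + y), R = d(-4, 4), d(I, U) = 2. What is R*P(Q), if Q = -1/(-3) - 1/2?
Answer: -47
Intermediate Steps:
R = 2
Q = -⅙ (Q = -1*(-⅓) - 1*½ = ⅓ - ½ = -⅙ ≈ -0.16667)
P(y) = -9 + (5 + y)/(2*y) (P(y) = -9 + (y + 5)/(y + y) = -9 + (5 + y)/((2*y)) = -9 + (5 + y)*(1/(2*y)) = -9 + (5 + y)/(2*y))
R*P(Q) = 2*((5 - 17*(-⅙))/(2*(-⅙))) = 2*((½)*(-6)*(5 + 17/6)) = 2*((½)*(-6)*(47/6)) = 2*(-47/2) = -47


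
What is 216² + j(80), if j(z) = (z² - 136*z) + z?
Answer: 42256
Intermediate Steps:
j(z) = z² - 135*z
216² + j(80) = 216² + 80*(-135 + 80) = 46656 + 80*(-55) = 46656 - 4400 = 42256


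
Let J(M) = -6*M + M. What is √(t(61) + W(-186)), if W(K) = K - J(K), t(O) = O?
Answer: I*√1055 ≈ 32.481*I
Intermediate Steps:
J(M) = -5*M
W(K) = 6*K (W(K) = K - (-5)*K = K + 5*K = 6*K)
√(t(61) + W(-186)) = √(61 + 6*(-186)) = √(61 - 1116) = √(-1055) = I*√1055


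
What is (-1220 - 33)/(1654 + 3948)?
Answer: -1253/5602 ≈ -0.22367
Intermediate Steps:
(-1220 - 33)/(1654 + 3948) = -1253/5602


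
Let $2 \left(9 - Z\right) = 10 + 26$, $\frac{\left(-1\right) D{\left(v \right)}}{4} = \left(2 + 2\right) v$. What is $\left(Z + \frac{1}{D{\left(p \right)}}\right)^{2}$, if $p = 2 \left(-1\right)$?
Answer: $\frac{82369}{1024} \approx 80.438$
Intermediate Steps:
$p = -2$
$D{\left(v \right)} = - 16 v$ ($D{\left(v \right)} = - 4 \left(2 + 2\right) v = - 4 \cdot 4 v = - 16 v$)
$Z = -9$ ($Z = 9 - \frac{10 + 26}{2} = 9 - 18 = -9$)
$\left(Z + \frac{1}{D{\left(p \right)}}\right)^{2} = \left(-9 + \frac{1}{\left(-16\right) \left(-2\right)}\right)^{2} = \left(-9 + \frac{1}{32}\right)^{2} = \left(- \frac{287}{32}\right)^{2} = \frac{82369}{1024}$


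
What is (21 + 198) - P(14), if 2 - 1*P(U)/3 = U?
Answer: 255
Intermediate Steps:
P(U) = 6 - 3*U
(21 + 198) - P(14) = (21 + 198) - (6 - 3*14) = 219 - (6 - 42) = 219 - 1*(-36) = 219 + 36 = 255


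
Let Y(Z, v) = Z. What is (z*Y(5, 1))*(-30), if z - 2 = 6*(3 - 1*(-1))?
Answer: -3900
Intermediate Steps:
z = 26 (z = 2 + 6*(3 - 1*(-1)) = 2 + 6*(3 + 1) = 2 + 6*4 = 2 + 24 = 26)
(z*Y(5, 1))*(-30) = (26*5)*(-30) = 130*(-30) = -3900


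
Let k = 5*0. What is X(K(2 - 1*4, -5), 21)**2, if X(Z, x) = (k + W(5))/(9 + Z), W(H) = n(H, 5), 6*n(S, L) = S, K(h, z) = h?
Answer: 25/1764 ≈ 0.014172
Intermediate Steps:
n(S, L) = S/6
W(H) = H/6
k = 0
X(Z, x) = 5/(6*(9 + Z)) (X(Z, x) = (0 + (1/6)*5)/(9 + Z) = (0 + 5/6)/(9 + Z) = 5/(6*(9 + Z)))
X(K(2 - 1*4, -5), 21)**2 = (5/(6*(9 + (2 - 1*4))))**2 = (5/(6*(9 + (2 - 4))))**2 = (5/(6*(9 - 2)))**2 = ((5/6)/7)**2 = ((5/6)*(1/7))**2 = (5/42)**2 = 25/1764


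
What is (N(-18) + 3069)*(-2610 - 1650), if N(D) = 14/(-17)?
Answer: -222197340/17 ≈ -1.3070e+7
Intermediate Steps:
N(D) = -14/17 (N(D) = 14*(-1/17) = -14/17)
(N(-18) + 3069)*(-2610 - 1650) = (-14/17 + 3069)*(-2610 - 1650) = (52159/17)*(-4260) = -222197340/17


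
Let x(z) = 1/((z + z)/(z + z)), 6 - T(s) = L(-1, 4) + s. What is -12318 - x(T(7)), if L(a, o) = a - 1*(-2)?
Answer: -12319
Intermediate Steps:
L(a, o) = 2 + a (L(a, o) = a + 2 = 2 + a)
T(s) = 5 - s (T(s) = 6 - ((2 - 1) + s) = 6 - (1 + s) = 6 + (-1 - s) = 5 - s)
x(z) = 1 (x(z) = 1/((2*z)/((2*z))) = 1/((2*z)*(1/(2*z))) = 1/1 = 1)
-12318 - x(T(7)) = -12318 - 1*1 = -12318 - 1 = -12319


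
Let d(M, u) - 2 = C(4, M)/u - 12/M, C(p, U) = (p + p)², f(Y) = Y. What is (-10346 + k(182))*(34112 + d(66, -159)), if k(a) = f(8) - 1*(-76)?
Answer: -612275703368/1749 ≈ -3.5007e+8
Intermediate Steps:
C(p, U) = 4*p² (C(p, U) = (2*p)² = 4*p²)
k(a) = 84 (k(a) = 8 - 1*(-76) = 8 + 76 = 84)
d(M, u) = 2 - 12/M + 64/u (d(M, u) = 2 + ((4*4²)/u - 12/M) = 2 + ((4*16)/u - 12/M) = 2 + (64/u - 12/M) = 2 + (-12/M + 64/u) = 2 - 12/M + 64/u)
(-10346 + k(182))*(34112 + d(66, -159)) = (-10346 + 84)*(34112 + (2 - 12/66 + 64/(-159))) = -10262*(34112 + (2 - 12*1/66 + 64*(-1/159))) = -10262*(34112 + (2 - 2/11 - 64/159)) = -10262*(34112 + 2476/1749) = -10262*59664364/1749 = -612275703368/1749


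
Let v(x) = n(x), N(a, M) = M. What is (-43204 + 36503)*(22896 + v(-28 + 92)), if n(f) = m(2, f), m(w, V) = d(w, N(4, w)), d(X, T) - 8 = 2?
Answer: -153493106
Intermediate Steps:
d(X, T) = 10 (d(X, T) = 8 + 2 = 10)
m(w, V) = 10
n(f) = 10
v(x) = 10
(-43204 + 36503)*(22896 + v(-28 + 92)) = (-43204 + 36503)*(22896 + 10) = -6701*22906 = -153493106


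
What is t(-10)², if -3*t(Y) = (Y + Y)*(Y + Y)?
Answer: 160000/9 ≈ 17778.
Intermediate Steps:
t(Y) = -4*Y²/3 (t(Y) = -(Y + Y)*(Y + Y)/3 = -2*Y*2*Y/3 = -4*Y²/3)
t(-10)² = (-4/3*(-10)²)² = (-4/3*100)² = (-400/3)² = 160000/9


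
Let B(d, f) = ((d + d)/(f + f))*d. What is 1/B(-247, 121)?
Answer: 121/61009 ≈ 0.0019833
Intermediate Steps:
B(d, f) = d²/f (B(d, f) = ((2*d)/((2*f)))*d = ((2*d)*(1/(2*f)))*d = (d/f)*d = d²/f)
1/B(-247, 121) = 1/((-247)²/121) = 1/(61009*(1/121)) = 1/(61009/121) = 121/61009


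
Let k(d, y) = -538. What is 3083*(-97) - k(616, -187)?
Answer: -298513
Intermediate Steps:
3083*(-97) - k(616, -187) = 3083*(-97) - 1*(-538) = -299051 + 538 = -298513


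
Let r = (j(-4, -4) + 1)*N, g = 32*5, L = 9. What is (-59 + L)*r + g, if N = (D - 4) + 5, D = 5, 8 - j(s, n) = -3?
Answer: -3440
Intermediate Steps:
j(s, n) = 11 (j(s, n) = 8 - 1*(-3) = 8 + 3 = 11)
g = 160
N = 6 (N = (5 - 4) + 5 = 1 + 5 = 6)
r = 72 (r = (11 + 1)*6 = 12*6 = 72)
(-59 + L)*r + g = (-59 + 9)*72 + 160 = -50*72 + 160 = -3600 + 160 = -3440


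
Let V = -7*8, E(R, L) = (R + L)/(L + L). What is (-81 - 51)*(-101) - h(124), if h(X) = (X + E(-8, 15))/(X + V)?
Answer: 27193553/2040 ≈ 13330.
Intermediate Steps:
E(R, L) = (L + R)/(2*L) (E(R, L) = (L + R)/((2*L)) = (L + R)*(1/(2*L)) = (L + R)/(2*L))
V = -56
h(X) = (7/30 + X)/(-56 + X) (h(X) = (X + (½)*(15 - 8)/15)/(X - 56) = (X + (½)*(1/15)*7)/(-56 + X) = (X + 7/30)/(-56 + X) = (7/30 + X)/(-56 + X))
(-81 - 51)*(-101) - h(124) = (-81 - 51)*(-101) - (7/30 + 124)/(-56 + 124) = -132*(-101) - 3727/(68*30) = 13332 - 3727/(68*30) = 13332 - 1*3727/2040 = 13332 - 3727/2040 = 27193553/2040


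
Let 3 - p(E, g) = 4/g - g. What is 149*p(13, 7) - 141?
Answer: 8847/7 ≈ 1263.9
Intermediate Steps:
p(E, g) = 3 + g - 4/g (p(E, g) = 3 - (4/g - g) = 3 - (-g + 4/g) = 3 + (g - 4/g) = 3 + g - 4/g)
149*p(13, 7) - 141 = 149*(3 + 7 - 4/7) - 141 = 149*(66/7) - 141 = 9834/7 - 141 = 8847/7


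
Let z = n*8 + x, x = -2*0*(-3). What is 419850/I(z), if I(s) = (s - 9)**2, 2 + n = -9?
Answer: 419850/9409 ≈ 44.622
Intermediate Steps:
x = 0 (x = 0*(-3) = 0)
n = -11 (n = -2 - 9 = -11)
z = -88 (z = -11*8 + 0 = -88 + 0 = -88)
I(s) = (-9 + s)**2
419850/I(z) = 419850/((-9 - 88)**2) = 419850/((-97)**2) = 419850/9409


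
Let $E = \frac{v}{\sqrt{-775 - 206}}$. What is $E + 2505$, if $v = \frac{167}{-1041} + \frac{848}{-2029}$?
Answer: $2505 + \frac{1221611 i \sqrt{109}}{690685803} \approx 2505.0 + 0.018466 i$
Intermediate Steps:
$v = - \frac{1221611}{2112189}$ ($v = 167 \left(- \frac{1}{1041}\right) + 848 \left(- \frac{1}{2029}\right) = - \frac{167}{1041} - \frac{848}{2029} = - \frac{1221611}{2112189} \approx -0.57836$)
$E = \frac{1221611 i \sqrt{109}}{690685803}$ ($E = - \frac{1221611}{2112189 \sqrt{-775 - 206}} = - \frac{1221611}{2112189 \sqrt{-981}} = - \frac{1221611}{2112189 \cdot 3 i \sqrt{109}} = - \frac{1221611 \left(- \frac{i \sqrt{109}}{327}\right)}{2112189} = \frac{1221611 i \sqrt{109}}{690685803} \approx 0.018466 i$)
$E + 2505 = \frac{1221611 i \sqrt{109}}{690685803} + 2505 = 2505 + \frac{1221611 i \sqrt{109}}{690685803}$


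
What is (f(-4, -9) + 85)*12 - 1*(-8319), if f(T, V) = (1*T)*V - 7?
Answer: 9687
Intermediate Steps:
f(T, V) = -7 + T*V (f(T, V) = T*V - 7 = -7 + T*V)
(f(-4, -9) + 85)*12 - 1*(-8319) = ((-7 - 4*(-9)) + 85)*12 - 1*(-8319) = ((-7 + 36) + 85)*12 + 8319 = (29 + 85)*12 + 8319 = 114*12 + 8319 = 1368 + 8319 = 9687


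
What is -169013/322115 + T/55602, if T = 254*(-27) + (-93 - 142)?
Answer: -11682222521/17910238230 ≈ -0.65226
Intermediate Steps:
T = -7093 (T = -6858 - 235 = -7093)
-169013/322115 + T/55602 = -169013/322115 - 7093/55602 = -11682222521/17910238230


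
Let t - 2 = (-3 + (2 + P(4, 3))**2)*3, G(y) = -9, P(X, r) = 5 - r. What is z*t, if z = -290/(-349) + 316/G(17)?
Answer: -4414634/3141 ≈ -1405.5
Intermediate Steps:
t = 41 (t = 2 + (-3 + (2 + (5 - 1*3))**2)*3 = 2 + (-3 + (2 + (5 - 3))**2)*3 = 2 + (-3 + (2 + 2)**2)*3 = 2 + (-3 + 4**2)*3 = 2 + (-3 + 16)*3 = 2 + 13*3 = 2 + 39 = 41)
z = -107674/3141 (z = -290/(-349) + 316/(-9) = -290*(-1/349) + 316*(-1/9) = 290/349 - 316/9 = -107674/3141 ≈ -34.280)
z*t = -107674/3141*41 = -4414634/3141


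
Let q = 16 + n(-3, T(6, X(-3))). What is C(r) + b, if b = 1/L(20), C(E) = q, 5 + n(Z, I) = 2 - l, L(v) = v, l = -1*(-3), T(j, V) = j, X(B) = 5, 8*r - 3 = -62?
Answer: 201/20 ≈ 10.050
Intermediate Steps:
r = -59/8 (r = 3/8 + (⅛)*(-62) = 3/8 - 31/4 = -59/8 ≈ -7.3750)
l = 3
n(Z, I) = -6 (n(Z, I) = -5 + (2 - 1*3) = -5 + (2 - 3) = -5 - 1 = -6)
q = 10 (q = 16 - 6 = 10)
C(E) = 10
b = 1/20 ≈ 0.050000
C(r) + b = 10 + 1/20 = 201/20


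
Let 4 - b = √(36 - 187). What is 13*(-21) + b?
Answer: -269 - I*√151 ≈ -269.0 - 12.288*I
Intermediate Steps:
b = 4 - I*√151 (b = 4 - √(36 - 187) = 4 - √(-151) = 4 - I*√151 ≈ 4.0 - 12.288*I)
13*(-21) + b = 13*(-21) + (4 - I*√151) = -273 + (4 - I*√151) = -269 - I*√151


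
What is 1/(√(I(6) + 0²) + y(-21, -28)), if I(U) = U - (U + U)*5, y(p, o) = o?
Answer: -14/419 - 3*I*√6/838 ≈ -0.033413 - 0.0087691*I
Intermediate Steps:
I(U) = -9*U (I(U) = U - 2*U*5 = U - 10*U = -9*U)
1/(√(I(6) + 0²) + y(-21, -28)) = 1/(√(-9*6 + 0²) - 28) = 1/(√(-54 + 0) - 28) = 1/(√(-54) - 28) = 1/(3*I*√6 - 28) = 1/(-28 + 3*I*√6)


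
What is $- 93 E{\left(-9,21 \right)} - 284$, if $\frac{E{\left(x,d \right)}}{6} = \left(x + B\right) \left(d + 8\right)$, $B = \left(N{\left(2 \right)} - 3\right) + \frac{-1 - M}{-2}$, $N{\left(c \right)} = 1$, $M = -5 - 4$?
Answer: $242446$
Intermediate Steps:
$M = -9$ ($M = -5 - 4 = -9$)
$B = -6$ ($B = \left(1 - 3\right) + \frac{-1 - -9}{-2} = -2 + \left(-1 + 9\right) \left(- \frac{1}{2}\right) = -2 + 8 \left(- \frac{1}{2}\right) = -2 - 4 = -6$)
$E{\left(x,d \right)} = 6 \left(-6 + x\right) \left(8 + d\right)$ ($E{\left(x,d \right)} = 6 \left(x - 6\right) \left(d + 8\right) = 6 \left(-6 + x\right) \left(8 + d\right)$)
$- 93 E{\left(-9,21 \right)} - 284 = - 93 \left(-288 - 756 + 48 \left(-9\right) + 6 \cdot 21 \left(-9\right)\right) - 284 = - 93 \left(-288 - 756 - 432 - 1134\right) - 284 = \left(-93\right) \left(-2610\right) - 284 = 242730 - 284 = 242446$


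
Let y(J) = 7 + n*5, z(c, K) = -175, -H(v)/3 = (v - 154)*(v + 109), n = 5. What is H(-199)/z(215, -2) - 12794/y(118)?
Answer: 81097/560 ≈ 144.82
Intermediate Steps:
H(v) = -3*(-154 + v)*(109 + v) (H(v) = -3*(v - 154)*(v + 109) = -3*(-154 + v)*(109 + v))
y(J) = 32 (y(J) = 7 + 5*5 = 7 + 25 = 32)
H(-199)/z(215, -2) - 12794/y(118) = (50358 - 3*(-199)**2 + 135*(-199))/(-175) - 12794/32 = (50358 - 3*39601 - 26865)*(-1/175) - 12794*1/32 = (50358 - 118803 - 26865)*(-1/175) - 6397/16 = -95310*(-1/175) - 6397/16 = 19062/35 - 6397/16 = 81097/560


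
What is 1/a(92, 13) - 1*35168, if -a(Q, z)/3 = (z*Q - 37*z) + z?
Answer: -76806913/2184 ≈ -35168.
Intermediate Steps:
a(Q, z) = 108*z - 3*Q*z (a(Q, z) = -3*((z*Q - 37*z) + z) = -3*((Q*z - 37*z) + z) = -3*((-37*z + Q*z) + z) = -3*(-36*z + Q*z) = 108*z - 3*Q*z)
1/a(92, 13) - 1*35168 = 1/(3*13*(36 - 1*92)) - 1*35168 = 1/(3*13*(36 - 92)) - 35168 = 1/(3*13*(-56)) - 35168 = 1/(-2184) - 35168 = -1/2184 - 35168 = -76806913/2184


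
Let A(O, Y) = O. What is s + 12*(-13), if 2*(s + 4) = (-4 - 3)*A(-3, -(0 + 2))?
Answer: -299/2 ≈ -149.50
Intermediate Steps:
s = 13/2 (s = -4 + ((-4 - 3)*(-3))/2 = -4 + (-7*(-3))/2 = -4 + (½)*21 = -4 + 21/2 = 13/2 ≈ 6.5000)
s + 12*(-13) = 13/2 + 12*(-13) = 13/2 - 156 = -299/2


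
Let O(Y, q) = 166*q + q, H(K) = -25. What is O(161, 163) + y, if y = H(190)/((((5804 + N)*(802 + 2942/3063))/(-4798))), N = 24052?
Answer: 333139173092203/12238312768 ≈ 27221.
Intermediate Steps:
O(Y, q) = 167*q
y = 61234475/12238312768 (y = -25*(-4798/((802 + 2942/3063)*(5804 + 24052))) = -25*(-2399/(14928*(802 + 2942*(1/3063)))) = -25*(-2399/(14928*(802 + 2942/3063))) = -25/((29856*(2459468/3063))*(-1/4798)) = -25/((24476625536/1021)*(-1/4798)) = -25/(-12238312768/2449379) = -25*(-2449379/12238312768) = 61234475/12238312768 ≈ 0.0050035)
O(161, 163) + y = 167*163 + 61234475/12238312768 = 27221 + 61234475/12238312768 = 333139173092203/12238312768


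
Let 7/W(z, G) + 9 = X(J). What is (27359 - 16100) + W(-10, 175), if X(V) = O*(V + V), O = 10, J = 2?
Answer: 349036/31 ≈ 11259.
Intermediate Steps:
X(V) = 20*V (X(V) = 10*(V + V) = 10*(2*V) = 20*V)
W(z, G) = 7/31 (W(z, G) = 7/(-9 + 20*2) = 7/(-9 + 40) = 7/31)
(27359 - 16100) + W(-10, 175) = (27359 - 16100) + 7/31 = 11259 + 7/31 = 349036/31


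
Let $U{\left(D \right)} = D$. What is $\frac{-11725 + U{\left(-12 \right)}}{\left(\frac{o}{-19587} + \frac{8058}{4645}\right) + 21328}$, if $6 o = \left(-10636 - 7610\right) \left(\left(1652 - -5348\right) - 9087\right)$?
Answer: $- \frac{97077383205}{173739446641} \approx -0.55875$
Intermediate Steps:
$o = 6346567$ ($o = \frac{\left(-10636 - 7610\right) \left(\left(1652 - -5348\right) - 9087\right)}{6} = \frac{\left(-18246\right) \left(\left(1652 + 5348\right) - 9087\right)}{6} = \frac{\left(-18246\right) \left(7000 - 9087\right)}{6} = \frac{\left(-18246\right) \left(-2087\right)}{6} = \frac{1}{6} \cdot 38079402 = 6346567$)
$\frac{-11725 + U{\left(-12 \right)}}{\left(\frac{o}{-19587} + \frac{8058}{4645}\right) + 21328} = \frac{-11725 - 12}{\left(\frac{6346567}{-19587} + \frac{8058}{4645}\right) + 21328} = - \frac{11737}{\left(6346567 \left(- \frac{1}{19587}\right) + 8058 \cdot \frac{1}{4645}\right) + 21328} = - \frac{11737}{\left(- \frac{6346567}{19587} + \frac{8058}{4645}\right) + 21328} = - \frac{11737}{- \frac{29321971669}{90981615} + 21328} = - \frac{11737}{\frac{1911133913051}{90981615}} = \left(-11737\right) \frac{90981615}{1911133913051} = - \frac{97077383205}{173739446641}$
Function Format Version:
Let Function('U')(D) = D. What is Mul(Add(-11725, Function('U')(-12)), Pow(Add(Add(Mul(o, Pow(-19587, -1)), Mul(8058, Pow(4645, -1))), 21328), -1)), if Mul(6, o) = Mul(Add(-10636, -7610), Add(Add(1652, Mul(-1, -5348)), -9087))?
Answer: Rational(-97077383205, 173739446641) ≈ -0.55875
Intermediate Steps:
o = 6346567 (o = Mul(Rational(1, 6), Mul(Add(-10636, -7610), Add(Add(1652, Mul(-1, -5348)), -9087))) = Mul(Rational(1, 6), Mul(-18246, Add(Add(1652, 5348), -9087))) = Mul(Rational(1, 6), Mul(-18246, Add(7000, -9087))) = Mul(Rational(1, 6), Mul(-18246, -2087)) = Mul(Rational(1, 6), 38079402) = 6346567)
Mul(Add(-11725, Function('U')(-12)), Pow(Add(Add(Mul(o, Pow(-19587, -1)), Mul(8058, Pow(4645, -1))), 21328), -1)) = Mul(Add(-11725, -12), Pow(Add(Add(Mul(6346567, Pow(-19587, -1)), Mul(8058, Pow(4645, -1))), 21328), -1)) = Mul(-11737, Pow(Add(Add(Mul(6346567, Rational(-1, 19587)), Mul(8058, Rational(1, 4645))), 21328), -1)) = Mul(-11737, Pow(Add(Add(Rational(-6346567, 19587), Rational(8058, 4645)), 21328), -1)) = Mul(-11737, Pow(Add(Rational(-29321971669, 90981615), 21328), -1)) = Mul(-11737, Pow(Rational(1911133913051, 90981615), -1)) = Mul(-11737, Rational(90981615, 1911133913051)) = Rational(-97077383205, 173739446641)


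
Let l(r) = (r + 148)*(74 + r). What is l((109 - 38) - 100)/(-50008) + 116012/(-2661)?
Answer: -830825393/19010184 ≈ -43.704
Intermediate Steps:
l(r) = (74 + r)*(148 + r) (l(r) = (148 + r)*(74 + r) = (74 + r)*(148 + r))
l((109 - 38) - 100)/(-50008) + 116012/(-2661) = (10952 + ((109 - 38) - 100)² + 222*((109 - 38) - 100))/(-50008) + 116012/(-2661) = (10952 + (71 - 100)² + 222*(71 - 100))*(-1/50008) + 116012*(-1/2661) = (10952 + (-29)² + 222*(-29))*(-1/50008) - 116012/2661 = (10952 + 841 - 6438)*(-1/50008) - 116012/2661 = 5355*(-1/50008) - 116012/2661 = -765/7144 - 116012/2661 = -830825393/19010184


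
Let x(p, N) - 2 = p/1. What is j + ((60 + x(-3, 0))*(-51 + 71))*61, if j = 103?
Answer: 72083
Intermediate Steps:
x(p, N) = 2 + p (x(p, N) = 2 + p/1 = 2 + p*1 = 2 + p)
j + ((60 + x(-3, 0))*(-51 + 71))*61 = 103 + ((60 + (2 - 3))*(-51 + 71))*61 = 103 + ((60 - 1)*20)*61 = 103 + (59*20)*61 = 103 + 1180*61 = 103 + 71980 = 72083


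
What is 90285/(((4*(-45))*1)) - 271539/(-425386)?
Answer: -1278569933/2552316 ≈ -500.94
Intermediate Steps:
90285/(((4*(-45))*1)) - 271539/(-425386) = 90285/((-180*1)) - 271539*(-1/425386) = 90285/(-180) + 271539/425386 = 90285*(-1/180) + 271539/425386 = -6019/12 + 271539/425386 = -1278569933/2552316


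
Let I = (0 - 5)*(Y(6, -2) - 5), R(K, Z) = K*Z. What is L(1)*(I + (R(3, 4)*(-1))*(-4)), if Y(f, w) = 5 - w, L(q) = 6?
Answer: 228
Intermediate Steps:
I = -10 (I = (0 - 5)*((5 - 1*(-2)) - 5) = -5*((5 + 2) - 5) = -5*(7 - 5) = -5*2 = -10)
L(1)*(I + (R(3, 4)*(-1))*(-4)) = 6*(-10 + ((3*4)*(-1))*(-4)) = 6*(-10 + (12*(-1))*(-4)) = 6*(-10 - 12*(-4)) = 6*(-10 + 48) = 6*38 = 228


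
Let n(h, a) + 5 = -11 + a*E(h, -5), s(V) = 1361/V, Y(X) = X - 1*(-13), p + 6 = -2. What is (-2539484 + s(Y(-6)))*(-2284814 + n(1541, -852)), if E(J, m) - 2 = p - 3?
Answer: 40476616033374/7 ≈ 5.7824e+12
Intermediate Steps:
p = -8 (p = -6 - 2 = -8)
Y(X) = 13 + X (Y(X) = X + 13 = 13 + X)
E(J, m) = -9 (E(J, m) = 2 + (-8 - 3) = 2 - 11 = -9)
n(h, a) = -16 - 9*a (n(h, a) = -5 + (-11 + a*(-9)) = -5 + (-11 - 9*a) = -16 - 9*a)
(-2539484 + s(Y(-6)))*(-2284814 + n(1541, -852)) = (-2539484 + 1361/(13 - 6))*(-2284814 + (-16 - 9*(-852))) = (-2539484 + 1361/7)*(-2284814 + (-16 + 7668)) = (-2539484 + 1361*(⅐))*(-2284814 + 7652) = (-2539484 + 1361/7)*(-2277162) = -17775027/7*(-2277162) = 40476616033374/7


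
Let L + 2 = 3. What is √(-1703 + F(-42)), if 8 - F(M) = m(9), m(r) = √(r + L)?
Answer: √(-1695 - √10) ≈ 41.209*I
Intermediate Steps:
L = 1 (L = -2 + 3 = 1)
m(r) = √(1 + r) (m(r) = √(r + 1) = √(1 + r))
F(M) = 8 - √10 (F(M) = 8 - √(1 + 9) = 8 - √10)
√(-1703 + F(-42)) = √(-1703 + (8 - √10)) = √(-1695 - √10)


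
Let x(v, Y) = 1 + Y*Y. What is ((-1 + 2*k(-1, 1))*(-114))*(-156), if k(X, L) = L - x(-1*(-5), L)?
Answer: -53352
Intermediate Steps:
x(v, Y) = 1 + Y**2
k(X, L) = -1 + L - L**2 (k(X, L) = L - (1 + L**2) = L + (-1 - L**2) = -1 + L - L**2)
((-1 + 2*k(-1, 1))*(-114))*(-156) = ((-1 + 2*(-1 + 1 - 1*1**2))*(-114))*(-156) = ((-1 + 2*(-1 + 1 - 1*1))*(-114))*(-156) = ((-1 + 2*(-1 + 1 - 1))*(-114))*(-156) = ((-1 + 2*(-1))*(-114))*(-156) = ((-1 - 2)*(-114))*(-156) = -3*(-114)*(-156) = 342*(-156) = -53352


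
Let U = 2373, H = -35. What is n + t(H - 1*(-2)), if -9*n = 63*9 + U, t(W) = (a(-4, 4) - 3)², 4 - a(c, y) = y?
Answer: -953/3 ≈ -317.67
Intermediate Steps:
a(c, y) = 4 - y
t(W) = 9 (t(W) = ((4 - 1*4) - 3)² = ((4 - 4) - 3)² = (0 - 3)² = (-3)² = 9)
n = -980/3 (n = -(63*9 + 2373)/9 = -(567 + 2373)/9 = -⅑*2940 = -980/3 ≈ -326.67)
n + t(H - 1*(-2)) = -980/3 + 9 = -953/3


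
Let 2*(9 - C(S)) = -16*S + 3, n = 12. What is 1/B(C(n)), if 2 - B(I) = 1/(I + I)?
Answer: 207/413 ≈ 0.50121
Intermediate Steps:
C(S) = 15/2 + 8*S (C(S) = 9 - (-16*S + 3)/2 = 9 - (3 - 16*S)/2 = 9 + (-3/2 + 8*S) = 15/2 + 8*S)
B(I) = 2 - 1/(2*I) (B(I) = 2 - 1/(I + I) = 2 - 1/(2*I))
1/B(C(n)) = 1/(2 - 1/(2*(15/2 + 8*12))) = 1/(2 - 1/(2*(15/2 + 96))) = 1/(2 - 1/(2*207/2)) = 1/(2 - 1/2*2/207) = 1/(2 - 1/207) = 1/(413/207) = 207/413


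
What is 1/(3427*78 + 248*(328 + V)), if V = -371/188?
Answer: 47/16363548 ≈ 2.8722e-6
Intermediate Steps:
V = -371/188 (V = -371*1/188 = -371/188 ≈ -1.9734)
1/(3427*78 + 248*(328 + V)) = 1/(3427*78 + 248*(328 - 371/188)) = 1/(267306 + 248*(61293/188)) = 1/(267306 + 3800166/47) = 1/(16363548/47) = 47/16363548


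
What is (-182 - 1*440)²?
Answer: 386884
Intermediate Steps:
(-182 - 1*440)² = (-182 - 440)² = (-622)² = 386884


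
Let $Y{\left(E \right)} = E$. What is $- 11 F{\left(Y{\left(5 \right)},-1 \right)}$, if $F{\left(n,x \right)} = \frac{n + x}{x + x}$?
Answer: $22$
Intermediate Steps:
$F{\left(n,x \right)} = \frac{n + x}{2 x}$
$- 11 F{\left(Y{\left(5 \right)},-1 \right)} = - 11 \frac{5 - 1}{2 \left(-1\right)} = - 11 \cdot \frac{1}{2} \left(-1\right) 4 = \left(-11\right) \left(-2\right) = 22$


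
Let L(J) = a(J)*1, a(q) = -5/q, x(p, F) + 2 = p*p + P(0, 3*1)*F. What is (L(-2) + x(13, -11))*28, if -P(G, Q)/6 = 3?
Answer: 10290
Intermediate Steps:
P(G, Q) = -18 (P(G, Q) = -6*3 = -18)
x(p, F) = -2 + p² - 18*F (x(p, F) = -2 + (p*p - 18*F) = -2 + (p² - 18*F) = -2 + p² - 18*F)
L(J) = -5/J (L(J) = -5/J*1 = -5/J)
(L(-2) + x(13, -11))*28 = (-5/(-2) + (-2 + 13² - 18*(-11)))*28 = (-5*(-½) + (-2 + 169 + 198))*28 = (5/2 + 365)*28 = (735/2)*28 = 10290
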